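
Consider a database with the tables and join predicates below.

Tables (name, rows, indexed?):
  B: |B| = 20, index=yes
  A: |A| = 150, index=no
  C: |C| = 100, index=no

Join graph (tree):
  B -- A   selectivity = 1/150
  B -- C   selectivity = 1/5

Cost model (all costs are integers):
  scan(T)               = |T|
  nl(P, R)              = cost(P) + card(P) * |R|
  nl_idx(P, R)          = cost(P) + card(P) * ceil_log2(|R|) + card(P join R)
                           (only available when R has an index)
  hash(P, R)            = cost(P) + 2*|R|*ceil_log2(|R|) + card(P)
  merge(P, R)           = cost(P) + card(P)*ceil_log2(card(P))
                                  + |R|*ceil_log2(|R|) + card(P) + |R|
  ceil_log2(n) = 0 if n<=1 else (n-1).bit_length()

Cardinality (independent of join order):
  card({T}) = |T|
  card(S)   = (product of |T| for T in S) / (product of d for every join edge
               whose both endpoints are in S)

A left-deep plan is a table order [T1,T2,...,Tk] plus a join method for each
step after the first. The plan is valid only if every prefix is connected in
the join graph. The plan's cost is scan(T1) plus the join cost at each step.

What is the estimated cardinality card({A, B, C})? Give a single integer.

Tables in S: A(150), B(20), C(100)
Edges inside S: B-A(d=150), B-C(d=5)
numerator = 150 * 20 * 100 = 300000
denominator = 150 * 5 = 750
card(S) = 300000 / 750 = 400

400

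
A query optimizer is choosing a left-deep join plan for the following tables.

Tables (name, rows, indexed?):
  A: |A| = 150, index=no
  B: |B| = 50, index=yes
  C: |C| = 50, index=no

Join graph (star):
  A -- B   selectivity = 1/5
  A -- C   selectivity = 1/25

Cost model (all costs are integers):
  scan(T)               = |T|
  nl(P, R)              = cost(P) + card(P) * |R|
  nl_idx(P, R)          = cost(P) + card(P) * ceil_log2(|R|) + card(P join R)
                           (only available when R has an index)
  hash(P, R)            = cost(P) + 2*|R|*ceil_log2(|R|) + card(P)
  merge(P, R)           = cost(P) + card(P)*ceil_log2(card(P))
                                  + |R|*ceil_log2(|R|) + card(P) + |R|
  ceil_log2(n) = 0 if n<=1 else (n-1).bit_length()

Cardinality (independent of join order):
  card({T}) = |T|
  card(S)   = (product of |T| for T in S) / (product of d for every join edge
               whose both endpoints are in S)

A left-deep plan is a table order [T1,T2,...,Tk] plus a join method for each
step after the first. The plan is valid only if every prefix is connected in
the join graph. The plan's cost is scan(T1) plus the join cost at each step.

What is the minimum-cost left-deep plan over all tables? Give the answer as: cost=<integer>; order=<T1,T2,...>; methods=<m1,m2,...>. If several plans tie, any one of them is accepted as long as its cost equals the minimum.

cost=1800; order=A,C,B; methods=hash,hash

Selinger DP (subsets sized 1..n):
  {A}: scan cost=150, card=150
  {B}: scan cost=50, card=50
  {C}: scan cost=50, card=50
  {AB}: card=1500; try (B,hash)→900, (A,merge)→1750, (B,merge)→1850, (A,hash)→2500, (B,nl_idx)→2550, (A,nl)→7550 …(+1); best=900 via (B,hash)
  {AC}: card=300; try (C,hash)→900, (A,merge)→1750, (C,merge)→1850, (A,hash)→2500, (A,nl)→7550, (C,nl)→7650; best=900 via (C,hash)
  {ABC}: card=3000; try (B,hash)→1800, (C,hash)→3000, (B,merge)→4250, (B,nl_idx)→5700, (B,nl)→15900, (C,merge)→19250 …(+1); best=1800 via (B,hash)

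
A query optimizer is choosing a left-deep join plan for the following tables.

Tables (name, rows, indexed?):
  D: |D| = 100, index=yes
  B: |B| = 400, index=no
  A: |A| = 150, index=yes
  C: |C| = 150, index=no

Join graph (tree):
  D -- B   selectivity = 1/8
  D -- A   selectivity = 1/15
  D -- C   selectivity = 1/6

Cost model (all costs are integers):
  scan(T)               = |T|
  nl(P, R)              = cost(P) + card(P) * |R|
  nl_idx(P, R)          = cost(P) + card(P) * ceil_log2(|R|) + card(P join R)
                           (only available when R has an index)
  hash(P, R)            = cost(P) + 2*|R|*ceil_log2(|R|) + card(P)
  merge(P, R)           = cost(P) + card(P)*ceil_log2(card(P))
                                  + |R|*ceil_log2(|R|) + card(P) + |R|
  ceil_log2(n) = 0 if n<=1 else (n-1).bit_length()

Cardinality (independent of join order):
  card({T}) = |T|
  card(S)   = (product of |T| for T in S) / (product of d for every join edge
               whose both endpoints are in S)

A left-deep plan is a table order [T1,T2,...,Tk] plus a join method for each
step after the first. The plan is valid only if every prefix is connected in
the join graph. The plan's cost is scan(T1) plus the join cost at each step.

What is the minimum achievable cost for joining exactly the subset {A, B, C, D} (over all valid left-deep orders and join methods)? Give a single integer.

Selinger DP over subsets of {A,B,C,D}:
  {D}: scan cost=100, card=100
  {B}: scan cost=400, card=400
  {A}: scan cost=150, card=150
  {C}: scan cost=150, card=150
  {BD}: card=5000; try (D,hash)→2200, (B,merge)→4900, (D,merge)→5200, (B,hash)→7400, (D,nl_idx)→8200, (B,nl)→40100 …(+1); best=2200 via (D,hash)
  {AD}: card=1000; try (D,hash)→1700, (A,nl_idx)→1900, (D,nl_idx)→2200, (A,merge)→2250, (D,merge)→2300, (A,hash)→2600 …(+2); best=1700 via (D,hash)
  {CD}: card=2500; try (D,hash)→1700, (C,merge)→2250, (D,merge)→2300, (C,hash)→2600, (D,nl_idx)→3700, (C,nl)→15100 …(+1); best=1700 via (D,hash)
  {ABD}: card=50000; try (A,hash)→9600, (B,hash)→9900, (B,merge)→16700, (A,merge)→73550, (A,nl_idx)→92200, (B,nl)→401700 …(+1); best=9600 via (A,hash)
  {BCD}: card=125000; try (C,hash)→9600, (B,hash)→11400, (B,merge)→38200, (C,merge)→73550, (C,nl)→752200, (B,nl)→1001700; best=9600 via (C,hash)
  {ACD}: card=25000; try (C,hash)→5100, (A,hash)→6600, (C,merge)→14050, (A,merge)→35550, (A,nl_idx)→46700, (C,nl)→151700 …(+1); best=5100 via (C,hash)
  {ABCD}: card=1250000; try (B,hash)→37300, (C,hash)→62000, (A,hash)→137000, (B,merge)→409100, (C,merge)→860950, (A,nl_idx)→2259600 …(+4); best=37300 via (B,hash)

37300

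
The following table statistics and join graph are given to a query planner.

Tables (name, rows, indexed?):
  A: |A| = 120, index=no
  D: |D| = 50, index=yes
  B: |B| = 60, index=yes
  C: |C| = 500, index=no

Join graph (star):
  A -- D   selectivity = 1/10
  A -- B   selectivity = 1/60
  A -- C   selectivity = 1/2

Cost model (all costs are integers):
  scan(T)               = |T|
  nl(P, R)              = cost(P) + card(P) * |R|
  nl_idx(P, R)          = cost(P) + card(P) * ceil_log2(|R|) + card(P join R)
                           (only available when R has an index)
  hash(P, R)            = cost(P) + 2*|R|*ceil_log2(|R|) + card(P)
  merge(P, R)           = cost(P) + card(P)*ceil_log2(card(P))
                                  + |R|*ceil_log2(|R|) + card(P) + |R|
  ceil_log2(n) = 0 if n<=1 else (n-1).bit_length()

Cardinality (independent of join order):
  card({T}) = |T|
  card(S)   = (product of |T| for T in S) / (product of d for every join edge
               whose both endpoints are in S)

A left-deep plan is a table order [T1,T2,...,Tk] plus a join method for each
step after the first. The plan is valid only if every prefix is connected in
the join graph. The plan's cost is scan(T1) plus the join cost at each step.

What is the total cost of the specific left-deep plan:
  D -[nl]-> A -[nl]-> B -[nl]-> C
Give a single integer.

342050

step 1: scan D: cost=50, card=50
step 2: join A via nl
    card(P join A) = 50*120/(10) = 600
    cost = 50 + 50*120 = 6050
step 3: join B via nl
    card(P join B) = 600*60/(60) = 600
    cost = 6050 + 600*60 = 42050
step 4: join C via nl
    card(P join C) = 600*500/(2) = 150000
    cost = 42050 + 600*500 = 342050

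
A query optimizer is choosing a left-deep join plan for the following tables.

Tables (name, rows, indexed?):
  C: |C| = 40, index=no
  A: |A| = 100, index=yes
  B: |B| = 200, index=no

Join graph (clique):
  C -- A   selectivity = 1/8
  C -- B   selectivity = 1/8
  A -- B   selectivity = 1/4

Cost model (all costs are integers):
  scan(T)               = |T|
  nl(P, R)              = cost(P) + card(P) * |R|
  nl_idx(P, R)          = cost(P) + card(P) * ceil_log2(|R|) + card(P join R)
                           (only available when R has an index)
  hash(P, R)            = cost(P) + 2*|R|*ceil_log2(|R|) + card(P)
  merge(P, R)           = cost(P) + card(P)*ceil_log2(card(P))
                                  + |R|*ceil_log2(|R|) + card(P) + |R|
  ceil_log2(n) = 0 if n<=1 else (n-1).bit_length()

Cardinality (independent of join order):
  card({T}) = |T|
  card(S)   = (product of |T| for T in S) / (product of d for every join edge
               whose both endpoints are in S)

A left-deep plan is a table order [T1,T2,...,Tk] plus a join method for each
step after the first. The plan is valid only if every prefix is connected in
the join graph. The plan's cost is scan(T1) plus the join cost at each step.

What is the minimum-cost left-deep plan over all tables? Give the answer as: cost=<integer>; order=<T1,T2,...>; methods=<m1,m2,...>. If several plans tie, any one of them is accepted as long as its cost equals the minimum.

cost=3280; order=B,C,A; methods=hash,hash

Selinger DP (subsets sized 1..n):
  {C}: scan cost=40, card=40
  {A}: scan cost=100, card=100
  {B}: scan cost=200, card=200
  {AC}: card=500; try (C,hash)→680, (A,nl_idx)→820, (A,merge)→1120, (C,merge)→1180, (A,hash)→1480, (A,nl)→4040 …(+1); best=680 via (C,hash)
  {BC}: card=1000; try (C,hash)→880, (B,merge)→2120, (C,merge)→2280, (B,hash)→3280, (B,nl)→8040, (C,nl)→8200; best=880 via (C,hash)
  {AB}: card=5000; try (A,hash)→1800, (B,merge)→2700, (A,merge)→2800, (B,hash)→3400, (A,nl_idx)→6600, (B,nl)→20100 …(+1); best=1800 via (A,hash)
  {ABC}: card=3125; try (A,hash)→3280, (B,hash)→4380, (C,hash)→7280, (B,merge)→7480, (A,nl_idx)→11005, (A,merge)→12680 …(+4); best=3280 via (A,hash)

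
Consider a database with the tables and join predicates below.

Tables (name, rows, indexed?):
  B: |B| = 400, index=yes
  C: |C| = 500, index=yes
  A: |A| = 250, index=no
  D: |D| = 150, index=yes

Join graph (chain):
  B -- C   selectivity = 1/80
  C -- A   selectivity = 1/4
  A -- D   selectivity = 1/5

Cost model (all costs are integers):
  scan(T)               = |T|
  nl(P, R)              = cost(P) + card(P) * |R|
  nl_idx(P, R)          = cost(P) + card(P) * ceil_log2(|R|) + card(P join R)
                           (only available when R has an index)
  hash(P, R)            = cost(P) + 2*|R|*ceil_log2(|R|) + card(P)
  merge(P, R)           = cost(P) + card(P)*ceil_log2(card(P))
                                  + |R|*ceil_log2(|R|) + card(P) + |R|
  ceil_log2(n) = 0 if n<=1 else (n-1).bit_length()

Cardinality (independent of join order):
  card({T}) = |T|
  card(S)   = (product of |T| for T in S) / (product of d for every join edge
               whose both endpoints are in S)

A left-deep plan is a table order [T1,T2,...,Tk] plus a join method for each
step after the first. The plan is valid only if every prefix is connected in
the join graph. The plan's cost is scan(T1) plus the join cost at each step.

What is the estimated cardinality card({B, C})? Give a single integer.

2500

Tables in S: B(400), C(500)
Edges inside S: B-C(d=80)
numerator = 400 * 500 = 200000
denominator = 80 = 80
card(S) = 200000 / 80 = 2500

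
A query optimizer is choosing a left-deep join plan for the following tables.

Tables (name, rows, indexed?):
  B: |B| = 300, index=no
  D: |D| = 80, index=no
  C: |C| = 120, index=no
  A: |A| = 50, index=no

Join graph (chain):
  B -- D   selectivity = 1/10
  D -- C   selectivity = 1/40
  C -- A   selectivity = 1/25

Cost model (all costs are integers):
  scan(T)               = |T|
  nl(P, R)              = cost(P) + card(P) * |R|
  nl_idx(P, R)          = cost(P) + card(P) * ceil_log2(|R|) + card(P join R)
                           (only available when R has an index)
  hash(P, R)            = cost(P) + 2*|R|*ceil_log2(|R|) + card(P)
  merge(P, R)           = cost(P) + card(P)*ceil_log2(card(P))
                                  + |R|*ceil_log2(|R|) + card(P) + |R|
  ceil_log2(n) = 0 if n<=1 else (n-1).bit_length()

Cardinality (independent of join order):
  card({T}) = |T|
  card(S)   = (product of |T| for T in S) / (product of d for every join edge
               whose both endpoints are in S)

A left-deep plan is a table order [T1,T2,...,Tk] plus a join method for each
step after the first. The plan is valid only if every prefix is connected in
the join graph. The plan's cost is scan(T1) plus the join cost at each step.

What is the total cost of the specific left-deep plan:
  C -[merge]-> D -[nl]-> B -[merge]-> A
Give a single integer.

174870

step 1: scan C: cost=120, card=120
step 2: join D via merge
    card(P join D) = 120*80/(40) = 240
    cost = 120 + 120*7 + 80*7 + 120 + 80 = 1720
step 3: join B via nl
    card(P join B) = 240*300/(10) = 7200
    cost = 1720 + 240*300 = 73720
step 4: join A via merge
    card(P join A) = 7200*50/(25) = 14400
    cost = 73720 + 7200*13 + 50*6 + 7200 + 50 = 174870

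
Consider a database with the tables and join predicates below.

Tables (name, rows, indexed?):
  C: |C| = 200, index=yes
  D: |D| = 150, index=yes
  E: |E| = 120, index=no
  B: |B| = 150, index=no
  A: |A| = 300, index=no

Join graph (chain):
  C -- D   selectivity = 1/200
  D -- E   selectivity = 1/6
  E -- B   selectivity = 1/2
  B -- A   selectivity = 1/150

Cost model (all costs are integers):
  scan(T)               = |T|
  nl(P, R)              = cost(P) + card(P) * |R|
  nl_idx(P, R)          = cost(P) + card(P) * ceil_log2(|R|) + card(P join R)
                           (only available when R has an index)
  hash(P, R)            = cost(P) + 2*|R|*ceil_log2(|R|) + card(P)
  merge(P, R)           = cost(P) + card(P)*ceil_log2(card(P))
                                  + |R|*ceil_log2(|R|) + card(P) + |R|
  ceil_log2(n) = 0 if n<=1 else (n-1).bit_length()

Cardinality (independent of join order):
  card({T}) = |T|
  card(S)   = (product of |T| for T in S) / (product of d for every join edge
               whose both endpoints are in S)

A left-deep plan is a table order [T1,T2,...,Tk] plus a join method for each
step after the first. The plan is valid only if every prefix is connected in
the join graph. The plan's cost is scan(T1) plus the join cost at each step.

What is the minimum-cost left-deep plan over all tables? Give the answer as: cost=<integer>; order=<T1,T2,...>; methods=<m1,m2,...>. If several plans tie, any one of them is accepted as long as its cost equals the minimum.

Selinger DP (subsets sized 1..n):
  {C}: scan cost=200, card=200
  {D}: scan cost=150, card=150
  {E}: scan cost=120, card=120
  {B}: scan cost=150, card=150
  {A}: scan cost=300, card=300
  {CD}: card=150; try (C,nl_idx)→1500, (D,nl_idx)→1950, (D,hash)→2800, (C,merge)→3300, (D,merge)→3350, (C,hash)→3500 …(+2); best=1500 via (C,nl_idx)
  {DE}: card=3000; try (E,hash)→1980, (D,merge)→2430, (E,merge)→2460, (D,hash)→2640, (D,nl_idx)→4080, (D,nl)→18120 …(+1); best=1980 via (E,hash)
  {BE}: card=9000; try (E,hash)→1980, (B,merge)→2430, (E,merge)→2460, (B,hash)→2640, (B,nl)→18120, (E,nl)→18150; best=1980 via (E,hash)
  {AB}: card=300; try (B,hash)→3000, (A,merge)→4500, (B,merge)→4650, (A,hash)→5700, (A,nl)→45150, (B,nl)→45300; best=3000 via (B,hash)
  {CDE}: card=3000; try (E,hash)→3330, (E,merge)→3810, (C,hash)→8180, (E,nl)→19500, (C,nl_idx)→28980, (C,merge)→42780 …(+1); best=3330 via (E,hash)
  {BDE}: card=225000; try (B,hash)→7380, (D,hash)→13380, (B,merge)→42330, (D,merge)→138330, (D,nl_idx)→298980, (B,nl)→451980 …(+1); best=7380 via (B,hash)
  {ABE}: card=18000; try (E,hash)→4980, (E,merge)→6960, (A,hash)→16380, (E,nl)→39000, (A,merge)→139980, (A,nl)→2701980; best=4980 via (E,hash)
  {BCDE}: card=225000; try (B,hash)→8730, (B,merge)→43680, (C,hash)→235580, (B,nl)→453330, (C,nl_idx)→2032380, (C,merge)→4284180 …(+1); best=8730 via (B,hash)
  {ABDE}: card=450000; try (D,hash)→25380, (A,hash)→237780, (D,merge)→294330, (D,nl_idx)→598980, (D,nl)→2704980, (A,merge)→4285380 …(+1); best=25380 via (D,hash)
  {ABCDE}: card=450000; try (A,hash)→239130, (C,hash)→478580, (C,nl_idx)→4075380, (A,merge)→4286730, (C,merge)→9027180, (A,nl)→67508730 …(+1); best=239130 via (A,hash)

cost=239130; order=D,C,E,B,A; methods=nl_idx,hash,hash,hash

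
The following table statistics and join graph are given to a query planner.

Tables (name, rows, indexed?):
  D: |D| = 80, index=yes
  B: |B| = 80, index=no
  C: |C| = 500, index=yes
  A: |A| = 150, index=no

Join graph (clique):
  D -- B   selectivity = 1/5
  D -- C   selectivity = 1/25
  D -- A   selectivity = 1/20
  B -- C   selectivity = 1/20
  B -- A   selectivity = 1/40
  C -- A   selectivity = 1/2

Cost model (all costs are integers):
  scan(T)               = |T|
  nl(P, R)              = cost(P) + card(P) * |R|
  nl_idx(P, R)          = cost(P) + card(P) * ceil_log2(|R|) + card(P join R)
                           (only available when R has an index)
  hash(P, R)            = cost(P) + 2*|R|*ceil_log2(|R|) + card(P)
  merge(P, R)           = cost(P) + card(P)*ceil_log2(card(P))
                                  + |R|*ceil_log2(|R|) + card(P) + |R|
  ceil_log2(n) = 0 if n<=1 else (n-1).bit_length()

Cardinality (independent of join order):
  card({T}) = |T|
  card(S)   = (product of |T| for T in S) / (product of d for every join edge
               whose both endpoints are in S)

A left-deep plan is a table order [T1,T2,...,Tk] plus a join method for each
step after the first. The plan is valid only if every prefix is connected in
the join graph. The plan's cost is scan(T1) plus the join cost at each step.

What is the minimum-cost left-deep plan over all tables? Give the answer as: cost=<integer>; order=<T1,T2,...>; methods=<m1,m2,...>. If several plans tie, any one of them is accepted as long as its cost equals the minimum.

cost=5120; order=A,B,D,C; methods=hash,hash,nl_idx

Selinger DP (subsets sized 1..n):
  {D}: scan cost=80, card=80
  {B}: scan cost=80, card=80
  {C}: scan cost=500, card=500
  {A}: scan cost=150, card=150
  {BD}: card=1280; try (D,hash)→1280, (B,hash)→1280, (D,merge)→1360, (B,merge)→1360, (D,nl_idx)→1920, (D,nl)→6480 …(+1); best=1280 via (D,hash)
  {CD}: card=1600; try (D,hash)→2120, (C,nl_idx)→2400, (D,nl_idx)→5600, (C,merge)→5720, (D,merge)→6140, (C,hash)→9160 …(+2); best=2120 via (D,hash)
  {AD}: card=600; try (D,hash)→1420, (D,nl_idx)→1800, (A,merge)→2070, (D,merge)→2140, (A,hash)→2560, (A,nl)→12080 …(+1); best=1420 via (D,hash)
  {BC}: card=2000; try (B,hash)→2120, (C,nl_idx)→2800, (C,merge)→5720, (B,merge)→6140, (C,hash)→9160, (C,nl)→40080 …(+1); best=2120 via (B,hash)
  {AB}: card=300; try (B,hash)→1420, (A,merge)→2070, (B,merge)→2140, (A,hash)→2560, (A,nl)→12080, (B,nl)→12150; best=1420 via (B,hash)
  {AC}: card=37500; try (A,hash)→3400, (C,merge)→6500, (A,merge)→6850, (C,hash)→9300, (C,nl_idx)→39000, (C,nl)→75150 …(+1); best=3400 via (A,hash)
  {BCD}: card=1280; try (B,hash)→4840, (D,hash)→5240, (C,hash)→11560, (C,nl_idx)→14080, (D,nl_idx)→17400, (C,merge)→21640 …(+5); best=4840 via (B,hash)
  {ABD}: card=240; try (D,hash)→2840, (B,hash)→3140, (D,nl_idx)→3760, (A,hash)→4960, (D,merge)→5060, (B,merge)→8660 …(+4); best=2840 via (D,hash)
  {ACD}: card=6000; try (A,hash)→6120, (C,hash)→11020, (C,nl_idx)→12820, (C,merge)→13020, (A,merge)→22670, (D,hash)→42020 …(+5); best=6120 via (A,hash)
  {ABC}: card=3750; try (A,hash)→6520, (C,nl_idx)→7870, (C,merge)→9420, (C,hash)→10720, (A,merge)→27470, (B,hash)→42020 …(+4); best=6520 via (A,hash)
  {ABCD}: card=120; try (C,nl_idx)→5120, (A,hash)→8520, (C,merge)→10000, (D,hash)→11390, (C,hash)→12080, (B,hash)→13240 …(+8); best=5120 via (C,nl_idx)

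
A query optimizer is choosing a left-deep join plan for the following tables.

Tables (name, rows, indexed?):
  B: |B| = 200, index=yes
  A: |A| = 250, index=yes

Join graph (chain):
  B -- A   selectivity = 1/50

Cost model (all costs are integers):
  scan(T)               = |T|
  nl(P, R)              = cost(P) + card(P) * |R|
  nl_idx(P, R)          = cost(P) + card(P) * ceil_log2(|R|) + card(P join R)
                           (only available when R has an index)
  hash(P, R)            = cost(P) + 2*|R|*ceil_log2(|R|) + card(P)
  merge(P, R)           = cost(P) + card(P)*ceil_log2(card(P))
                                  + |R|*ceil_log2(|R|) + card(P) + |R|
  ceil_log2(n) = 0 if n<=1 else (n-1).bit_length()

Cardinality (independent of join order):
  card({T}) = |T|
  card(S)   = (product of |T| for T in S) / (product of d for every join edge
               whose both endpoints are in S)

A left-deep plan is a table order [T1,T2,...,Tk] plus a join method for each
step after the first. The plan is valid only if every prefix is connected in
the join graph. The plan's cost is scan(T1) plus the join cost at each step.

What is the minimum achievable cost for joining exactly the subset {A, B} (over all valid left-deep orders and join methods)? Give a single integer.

Selinger DP over subsets of {A,B}:
  {B}: scan cost=200, card=200
  {A}: scan cost=250, card=250
  {AB}: card=1000; try (A,nl_idx)→2800, (B,nl_idx)→3250, (B,hash)→3700, (A,merge)→4250, (B,merge)→4300, (A,hash)→4400 …(+2); best=2800 via (A,nl_idx)

2800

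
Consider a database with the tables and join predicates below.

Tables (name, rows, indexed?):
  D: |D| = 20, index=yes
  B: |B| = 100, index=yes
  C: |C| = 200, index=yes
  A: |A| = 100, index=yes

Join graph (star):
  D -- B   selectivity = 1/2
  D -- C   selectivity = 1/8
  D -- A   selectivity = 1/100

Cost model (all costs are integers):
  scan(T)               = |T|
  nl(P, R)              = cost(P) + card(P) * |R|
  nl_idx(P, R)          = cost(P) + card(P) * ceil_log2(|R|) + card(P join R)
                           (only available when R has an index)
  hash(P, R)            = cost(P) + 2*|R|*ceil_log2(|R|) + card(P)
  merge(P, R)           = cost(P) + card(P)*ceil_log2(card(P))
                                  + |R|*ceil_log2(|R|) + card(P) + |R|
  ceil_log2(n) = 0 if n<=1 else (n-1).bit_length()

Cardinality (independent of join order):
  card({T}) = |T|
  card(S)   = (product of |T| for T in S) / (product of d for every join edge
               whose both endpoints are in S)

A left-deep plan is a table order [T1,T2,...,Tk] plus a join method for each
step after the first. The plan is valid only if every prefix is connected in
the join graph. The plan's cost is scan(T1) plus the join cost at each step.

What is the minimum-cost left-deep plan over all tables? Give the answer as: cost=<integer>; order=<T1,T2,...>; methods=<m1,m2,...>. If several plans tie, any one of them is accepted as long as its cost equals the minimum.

cost=2740; order=D,A,C,B; methods=nl_idx,nl_idx,hash

Selinger DP (subsets sized 1..n):
  {D}: scan cost=20, card=20
  {B}: scan cost=100, card=100
  {C}: scan cost=200, card=200
  {A}: scan cost=100, card=100
  {BD}: card=1000; try (D,hash)→400, (B,merge)→940, (D,merge)→1020, (B,nl_idx)→1160, (B,hash)→1440, (D,nl_idx)→1600 …(+2); best=400 via (D,hash)
  {CD}: card=500; try (D,hash)→600, (C,nl_idx)→680, (D,nl_idx)→1700, (C,merge)→1940, (D,merge)→2120, (C,hash)→3240 …(+2); best=600 via (D,hash)
  {AD}: card=20; try (A,nl_idx)→180, (D,hash)→400, (D,nl_idx)→620, (A,merge)→940, (D,merge)→1020, (A,hash)→1440 …(+2); best=180 via (A,nl_idx)
  {BCD}: card=25000; try (B,hash)→2500, (C,hash)→4600, (B,merge)→6400, (C,merge)→13200, (B,nl_idx)→29100, (C,nl_idx)→33400 …(+2); best=2500 via (B,hash)
  {ABD}: card=1000; try (B,merge)→1100, (B,nl_idx)→1320, (B,hash)→1600, (B,nl)→2180, (A,hash)→2800, (A,nl_idx)→8400 …(+2); best=1100 via (B,merge)
  {ACD}: card=500; try (C,nl_idx)→840, (C,merge)→2100, (A,hash)→2500, (C,hash)→3400, (C,nl)→4180, (A,nl_idx)→4600 …(+2); best=840 via (C,nl_idx)
  {ABCD}: card=25000; try (B,hash)→2740, (C,hash)→5300, (B,merge)→6640, (C,merge)→13900, (A,hash)→28900, (B,nl_idx)→29340 …(+6); best=2740 via (B,hash)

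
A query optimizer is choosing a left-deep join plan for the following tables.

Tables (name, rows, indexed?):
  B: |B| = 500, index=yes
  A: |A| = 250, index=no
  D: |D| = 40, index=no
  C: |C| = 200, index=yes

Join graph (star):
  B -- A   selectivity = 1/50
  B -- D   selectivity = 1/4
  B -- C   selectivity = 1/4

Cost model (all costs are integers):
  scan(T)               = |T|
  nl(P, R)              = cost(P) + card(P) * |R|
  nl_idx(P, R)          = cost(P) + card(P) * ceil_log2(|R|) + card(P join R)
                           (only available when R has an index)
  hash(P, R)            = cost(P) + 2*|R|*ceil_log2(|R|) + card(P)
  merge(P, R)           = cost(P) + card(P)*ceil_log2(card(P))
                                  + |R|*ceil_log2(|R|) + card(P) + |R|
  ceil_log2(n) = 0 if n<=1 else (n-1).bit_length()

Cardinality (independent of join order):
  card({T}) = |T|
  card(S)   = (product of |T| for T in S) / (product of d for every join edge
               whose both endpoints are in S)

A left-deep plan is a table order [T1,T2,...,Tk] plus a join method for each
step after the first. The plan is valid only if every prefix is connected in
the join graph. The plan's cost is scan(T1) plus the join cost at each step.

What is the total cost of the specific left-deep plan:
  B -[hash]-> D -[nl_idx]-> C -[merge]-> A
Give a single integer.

step 1: scan B: cost=500, card=500
step 2: join D via hash
    card(P join D) = 500*40/(4) = 5000
    cost = 500 + 2*40*6 + 500 = 1480
step 3: join C via nl_idx
    card(P join C) = 5000*200/(4) = 250000
    cost = 1480 + 5000*8 + 250000 = 291480
step 4: join A via merge
    card(P join A) = 250000*250/(50) = 1250000
    cost = 291480 + 250000*18 + 250*8 + 250000 + 250 = 5043730

5043730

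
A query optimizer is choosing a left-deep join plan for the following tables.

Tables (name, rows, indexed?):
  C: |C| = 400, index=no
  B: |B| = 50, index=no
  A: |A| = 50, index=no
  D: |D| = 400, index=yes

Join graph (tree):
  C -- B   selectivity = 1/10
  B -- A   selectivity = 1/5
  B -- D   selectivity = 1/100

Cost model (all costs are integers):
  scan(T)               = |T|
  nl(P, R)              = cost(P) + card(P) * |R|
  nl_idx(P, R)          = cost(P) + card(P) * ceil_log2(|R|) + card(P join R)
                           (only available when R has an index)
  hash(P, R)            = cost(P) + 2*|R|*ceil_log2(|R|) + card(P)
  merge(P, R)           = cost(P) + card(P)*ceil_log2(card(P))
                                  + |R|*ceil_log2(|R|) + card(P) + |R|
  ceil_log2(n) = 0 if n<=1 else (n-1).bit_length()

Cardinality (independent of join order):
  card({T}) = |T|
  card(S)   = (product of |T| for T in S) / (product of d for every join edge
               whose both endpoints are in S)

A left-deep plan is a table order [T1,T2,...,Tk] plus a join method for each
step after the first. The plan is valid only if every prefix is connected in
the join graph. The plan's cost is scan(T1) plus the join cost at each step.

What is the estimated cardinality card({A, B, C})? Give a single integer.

20000

Tables in S: A(50), B(50), C(400)
Edges inside S: C-B(d=10), B-A(d=5)
numerator = 50 * 50 * 400 = 1000000
denominator = 10 * 5 = 50
card(S) = 1000000 / 50 = 20000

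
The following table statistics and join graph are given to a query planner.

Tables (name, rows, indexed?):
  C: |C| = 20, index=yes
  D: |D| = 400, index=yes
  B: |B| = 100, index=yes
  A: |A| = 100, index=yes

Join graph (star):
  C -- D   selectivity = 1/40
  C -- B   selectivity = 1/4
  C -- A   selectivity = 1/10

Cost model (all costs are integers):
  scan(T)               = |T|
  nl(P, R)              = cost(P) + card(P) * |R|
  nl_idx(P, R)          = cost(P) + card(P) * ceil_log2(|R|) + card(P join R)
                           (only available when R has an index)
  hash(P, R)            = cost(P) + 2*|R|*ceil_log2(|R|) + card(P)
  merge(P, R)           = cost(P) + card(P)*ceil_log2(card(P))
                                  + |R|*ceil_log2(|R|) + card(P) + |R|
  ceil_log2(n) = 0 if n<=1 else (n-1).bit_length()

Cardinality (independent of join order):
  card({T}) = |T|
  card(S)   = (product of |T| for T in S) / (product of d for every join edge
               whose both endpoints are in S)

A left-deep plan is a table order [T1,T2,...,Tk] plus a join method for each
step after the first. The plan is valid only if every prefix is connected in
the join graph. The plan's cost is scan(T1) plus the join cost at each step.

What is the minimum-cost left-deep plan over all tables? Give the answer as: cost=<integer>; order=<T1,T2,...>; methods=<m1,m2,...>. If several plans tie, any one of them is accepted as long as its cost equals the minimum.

cost=5400; order=C,D,A,B; methods=nl_idx,hash,hash

Selinger DP (subsets sized 1..n):
  {C}: scan cost=20, card=20
  {D}: scan cost=400, card=400
  {B}: scan cost=100, card=100
  {A}: scan cost=100, card=100
  {CD}: card=200; try (D,nl_idx)→400, (C,hash)→1000, (C,nl_idx)→2600, (D,merge)→4140, (C,merge)→4520, (D,hash)→7240 …(+2); best=400 via (D,nl_idx)
  {BC}: card=500; try (C,hash)→400, (B,nl_idx)→660, (B,merge)→940, (C,merge)→1020, (C,nl_idx)→1100, (B,hash)→1440 …(+2); best=400 via (C,hash)
  {AC}: card=200; try (A,nl_idx)→360, (C,hash)→400, (C,nl_idx)→800, (A,merge)→940, (C,merge)→1020, (A,hash)→1440 …(+2); best=360 via (A,nl_idx)
  {BCD}: card=5000; try (B,hash)→2000, (B,merge)→3000, (B,nl_idx)→6800, (D,hash)→8100, (D,merge)→9400, (D,nl_idx)→9900 …(+2); best=2000 via (B,hash)
  {ACD}: card=2000; try (A,hash)→2000, (A,merge)→3000, (A,nl_idx)→3800, (D,nl_idx)→4160, (D,merge)→6160, (D,hash)→7760 …(+2); best=2000 via (A,hash)
  {ABC}: card=5000; try (B,hash)→1960, (A,hash)→2300, (B,merge)→2960, (A,merge)→6200, (B,nl_idx)→6760, (A,nl_idx)→8900 …(+2); best=1960 via (B,hash)
  {ABCD}: card=50000; try (B,hash)→5400, (A,hash)→8400, (D,hash)→14160, (B,merge)→26800, (B,nl_idx)→66000, (A,merge)→72800 …(+6); best=5400 via (B,hash)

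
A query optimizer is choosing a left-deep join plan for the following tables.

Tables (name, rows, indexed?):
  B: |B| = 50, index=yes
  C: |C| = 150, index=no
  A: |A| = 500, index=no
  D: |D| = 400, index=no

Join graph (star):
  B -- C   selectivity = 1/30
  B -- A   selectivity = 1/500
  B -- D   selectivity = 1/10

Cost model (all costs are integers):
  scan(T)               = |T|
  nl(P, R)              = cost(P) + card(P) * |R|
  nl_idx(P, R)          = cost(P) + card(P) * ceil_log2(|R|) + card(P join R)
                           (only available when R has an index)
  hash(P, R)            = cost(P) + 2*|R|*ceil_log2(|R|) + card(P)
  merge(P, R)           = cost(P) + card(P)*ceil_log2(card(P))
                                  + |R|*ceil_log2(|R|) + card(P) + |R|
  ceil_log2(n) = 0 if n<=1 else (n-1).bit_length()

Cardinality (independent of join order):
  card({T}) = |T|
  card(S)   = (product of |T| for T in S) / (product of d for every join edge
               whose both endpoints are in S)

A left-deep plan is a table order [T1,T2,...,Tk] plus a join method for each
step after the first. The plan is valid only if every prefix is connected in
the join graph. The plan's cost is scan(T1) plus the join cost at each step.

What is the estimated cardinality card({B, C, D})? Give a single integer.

10000

Tables in S: B(50), C(150), D(400)
Edges inside S: B-C(d=30), B-D(d=10)
numerator = 50 * 150 * 400 = 3000000
denominator = 30 * 10 = 300
card(S) = 3000000 / 300 = 10000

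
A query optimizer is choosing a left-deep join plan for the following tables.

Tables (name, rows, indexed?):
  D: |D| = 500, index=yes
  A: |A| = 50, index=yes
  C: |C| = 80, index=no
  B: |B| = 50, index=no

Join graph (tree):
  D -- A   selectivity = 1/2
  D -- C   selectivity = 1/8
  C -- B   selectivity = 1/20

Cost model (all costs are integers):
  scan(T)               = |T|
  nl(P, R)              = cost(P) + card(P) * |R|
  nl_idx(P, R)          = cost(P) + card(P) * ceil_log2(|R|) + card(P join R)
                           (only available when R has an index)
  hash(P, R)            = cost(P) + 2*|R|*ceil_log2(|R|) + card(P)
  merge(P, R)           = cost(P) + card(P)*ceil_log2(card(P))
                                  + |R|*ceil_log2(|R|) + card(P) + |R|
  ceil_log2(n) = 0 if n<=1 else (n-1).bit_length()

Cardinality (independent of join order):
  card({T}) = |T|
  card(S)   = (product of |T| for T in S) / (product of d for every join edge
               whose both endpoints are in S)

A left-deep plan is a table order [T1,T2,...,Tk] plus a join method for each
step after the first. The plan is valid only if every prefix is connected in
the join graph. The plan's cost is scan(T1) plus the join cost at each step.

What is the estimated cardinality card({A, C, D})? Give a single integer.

Tables in S: A(50), C(80), D(500)
Edges inside S: D-A(d=2), D-C(d=8)
numerator = 50 * 80 * 500 = 2000000
denominator = 2 * 8 = 16
card(S) = 2000000 / 16 = 125000

125000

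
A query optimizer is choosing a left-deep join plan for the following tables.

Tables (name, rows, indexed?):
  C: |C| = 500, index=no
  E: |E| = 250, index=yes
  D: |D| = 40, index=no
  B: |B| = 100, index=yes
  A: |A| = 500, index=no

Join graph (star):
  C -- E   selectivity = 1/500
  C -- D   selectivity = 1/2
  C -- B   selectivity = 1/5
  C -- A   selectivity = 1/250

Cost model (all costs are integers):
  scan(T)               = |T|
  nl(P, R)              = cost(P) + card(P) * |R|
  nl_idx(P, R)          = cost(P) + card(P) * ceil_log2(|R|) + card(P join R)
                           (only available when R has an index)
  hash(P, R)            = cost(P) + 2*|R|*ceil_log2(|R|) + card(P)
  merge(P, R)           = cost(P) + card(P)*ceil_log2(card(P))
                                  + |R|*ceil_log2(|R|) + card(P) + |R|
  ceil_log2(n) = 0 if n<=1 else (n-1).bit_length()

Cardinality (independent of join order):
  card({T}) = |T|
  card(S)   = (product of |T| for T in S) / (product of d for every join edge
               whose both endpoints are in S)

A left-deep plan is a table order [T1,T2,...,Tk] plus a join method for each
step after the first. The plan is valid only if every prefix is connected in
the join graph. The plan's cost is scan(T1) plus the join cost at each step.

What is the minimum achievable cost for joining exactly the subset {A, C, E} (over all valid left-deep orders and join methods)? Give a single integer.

Selinger DP over subsets of {A,C,E}:
  {C}: scan cost=500, card=500
  {E}: scan cost=250, card=250
  {A}: scan cost=500, card=500
  {CE}: card=250; try (E,nl_idx)→4750, (E,hash)→5000, (C,merge)→7500, (E,merge)→7750, (C,hash)→9500, (C,nl)→125250 …(+1); best=4750 via (E,nl_idx)
  {AC}: card=1000; try (C,hash)→10000, (A,hash)→10000, (C,merge)→10500, (A,merge)→10500, (C,nl)→250500, (A,nl)→250500; best=10000 via (C,hash)
  {ACE}: card=500; try (A,merge)→12000, (A,hash)→14000, (E,hash)→15000, (E,nl_idx)→18500, (E,merge)→23250, (A,nl)→129750 …(+1); best=12000 via (A,merge)

12000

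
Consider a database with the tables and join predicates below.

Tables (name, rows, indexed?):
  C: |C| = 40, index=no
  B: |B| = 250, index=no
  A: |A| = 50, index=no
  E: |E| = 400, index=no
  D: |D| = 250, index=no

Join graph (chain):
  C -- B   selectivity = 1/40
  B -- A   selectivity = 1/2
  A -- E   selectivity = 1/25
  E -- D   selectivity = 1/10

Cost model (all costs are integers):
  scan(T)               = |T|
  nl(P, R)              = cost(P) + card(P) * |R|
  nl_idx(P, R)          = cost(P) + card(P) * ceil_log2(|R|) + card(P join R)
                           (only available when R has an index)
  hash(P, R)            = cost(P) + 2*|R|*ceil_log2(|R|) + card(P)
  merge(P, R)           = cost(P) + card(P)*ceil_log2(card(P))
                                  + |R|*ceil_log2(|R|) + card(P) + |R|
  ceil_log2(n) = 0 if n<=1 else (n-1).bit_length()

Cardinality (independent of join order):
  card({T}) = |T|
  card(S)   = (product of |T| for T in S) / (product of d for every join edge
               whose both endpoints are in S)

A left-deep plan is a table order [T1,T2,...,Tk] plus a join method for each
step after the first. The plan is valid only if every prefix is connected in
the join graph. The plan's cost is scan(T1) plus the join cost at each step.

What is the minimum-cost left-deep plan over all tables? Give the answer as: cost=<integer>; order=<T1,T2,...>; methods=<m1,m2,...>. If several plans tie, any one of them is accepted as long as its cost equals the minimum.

cost=119280; order=B,C,A,E,D; methods=hash,hash,hash,hash

Selinger DP (subsets sized 1..n):
  {C}: scan cost=40, card=40
  {B}: scan cost=250, card=250
  {A}: scan cost=50, card=50
  {E}: scan cost=400, card=400
  {D}: scan cost=250, card=250
  {BC}: card=250; try (C,hash)→980, (B,merge)→2570, (C,merge)→2780, (B,hash)→4080, (B,nl)→10040, (C,nl)→10250; best=980 via (C,hash)
  {AB}: card=6250; try (A,hash)→1100, (B,merge)→2650, (A,merge)→2850, (B,hash)→4100, (B,nl)→12550, (A,nl)→12750; best=1100 via (A,hash)
  {AE}: card=800; try (A,hash)→1400, (E,merge)→4400, (A,merge)→4750, (E,hash)→7300, (E,nl)→20050, (A,nl)→20400; best=1400 via (A,hash)
  {DE}: card=10000; try (D,hash)→4800, (E,merge)→6500, (D,merge)→6650, (E,hash)→7700, (E,nl)→100250, (D,nl)→100400; best=4800 via (D,hash)
  {ABC}: card=6250; try (A,hash)→1830, (A,merge)→3580, (C,hash)→7830, (A,nl)→13480, (C,merge)→88880, (C,nl)→251100; best=1830 via (A,hash)
  {ABE}: card=100000; try (B,hash)→6200, (B,merge)→12450, (E,hash)→14550, (E,merge)→92600, (B,nl)→201400, (E,nl)→2501100; best=6200 via (B,hash)
  {ADE}: card=20000; try (D,hash)→6200, (D,merge)→12450, (A,hash)→15400, (A,merge)→155150, (D,nl)→201400, (A,nl)→504800; best=6200 via (D,hash)
  {ABCE}: card=100000; try (E,hash)→15280, (E,merge)→93330, (C,hash)→106680, (C,merge)→1806480, (E,nl)→2501830, (C,nl)→4006200; best=15280 via (E,hash)
  {ABDE}: card=2500000; try (B,hash)→30200, (D,hash)→110200, (B,merge)→328450, (D,merge)→1808450, (B,nl)→5006200, (D,nl)→25006200; best=30200 via (B,hash)
  {ABCDE}: card=2500000; try (D,hash)→119280, (D,merge)→1817530, (C,hash)→2530680, (D,nl)→25015280, (C,merge)→57530480, (C,nl)→100030200; best=119280 via (D,hash)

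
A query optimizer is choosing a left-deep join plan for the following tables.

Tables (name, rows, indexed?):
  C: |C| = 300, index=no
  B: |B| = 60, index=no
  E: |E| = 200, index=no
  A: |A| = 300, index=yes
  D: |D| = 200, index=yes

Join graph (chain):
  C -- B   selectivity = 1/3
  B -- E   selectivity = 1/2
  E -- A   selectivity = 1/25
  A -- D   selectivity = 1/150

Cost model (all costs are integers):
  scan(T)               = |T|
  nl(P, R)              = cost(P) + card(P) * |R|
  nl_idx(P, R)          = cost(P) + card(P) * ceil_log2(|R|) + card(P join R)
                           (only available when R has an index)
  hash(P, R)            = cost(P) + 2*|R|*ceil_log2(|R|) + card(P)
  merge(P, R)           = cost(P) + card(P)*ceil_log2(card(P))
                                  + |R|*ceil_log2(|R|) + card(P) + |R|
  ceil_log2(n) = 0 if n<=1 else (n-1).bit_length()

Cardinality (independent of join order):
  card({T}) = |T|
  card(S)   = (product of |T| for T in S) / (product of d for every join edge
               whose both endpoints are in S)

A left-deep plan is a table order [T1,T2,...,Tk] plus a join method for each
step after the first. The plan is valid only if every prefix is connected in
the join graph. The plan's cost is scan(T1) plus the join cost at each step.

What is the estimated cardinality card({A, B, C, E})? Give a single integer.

7200000

Tables in S: A(300), B(60), C(300), E(200)
Edges inside S: C-B(d=3), B-E(d=2), E-A(d=25)
numerator = 300 * 60 * 300 * 200 = 1080000000
denominator = 3 * 2 * 25 = 150
card(S) = 1080000000 / 150 = 7200000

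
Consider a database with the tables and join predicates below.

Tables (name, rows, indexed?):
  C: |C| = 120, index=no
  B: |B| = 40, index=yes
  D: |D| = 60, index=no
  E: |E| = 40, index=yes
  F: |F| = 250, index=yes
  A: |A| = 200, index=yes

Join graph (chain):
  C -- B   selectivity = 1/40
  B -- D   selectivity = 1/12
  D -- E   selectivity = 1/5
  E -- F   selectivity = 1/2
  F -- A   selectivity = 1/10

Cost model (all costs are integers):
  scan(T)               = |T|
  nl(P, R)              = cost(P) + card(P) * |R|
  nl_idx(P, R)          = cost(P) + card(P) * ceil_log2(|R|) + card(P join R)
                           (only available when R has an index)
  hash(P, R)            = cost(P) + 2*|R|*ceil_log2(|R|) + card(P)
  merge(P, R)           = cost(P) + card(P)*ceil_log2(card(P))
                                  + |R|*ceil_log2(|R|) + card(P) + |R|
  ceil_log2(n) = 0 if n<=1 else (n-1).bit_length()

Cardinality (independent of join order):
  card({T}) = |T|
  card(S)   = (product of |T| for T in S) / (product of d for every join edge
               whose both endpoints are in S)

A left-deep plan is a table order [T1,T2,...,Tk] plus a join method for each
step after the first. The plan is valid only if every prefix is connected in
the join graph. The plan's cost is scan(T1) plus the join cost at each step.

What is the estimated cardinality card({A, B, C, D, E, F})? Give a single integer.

12000000

Tables in S: A(200), B(40), C(120), D(60), E(40), F(250)
Edges inside S: C-B(d=40), B-D(d=12), D-E(d=5), E-F(d=2), F-A(d=10)
numerator = 200 * 40 * 120 * 60 * 40 * 250 = 576000000000
denominator = 40 * 12 * 5 * 2 * 10 = 48000
card(S) = 576000000000 / 48000 = 12000000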